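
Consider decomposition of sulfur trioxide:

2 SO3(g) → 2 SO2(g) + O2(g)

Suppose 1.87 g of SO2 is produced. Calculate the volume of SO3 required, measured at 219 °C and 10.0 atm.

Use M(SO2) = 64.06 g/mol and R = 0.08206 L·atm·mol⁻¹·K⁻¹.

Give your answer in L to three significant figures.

0.118 L

n(SO2) = 1.870 / 64.06 = 0.02919 mol
n(SO3) = (2/2) × 0.02919 = 0.02919 mol
V = nRT/P = 0.02919 × 0.08206 × 492.15 / 10.0 = 0.1179 L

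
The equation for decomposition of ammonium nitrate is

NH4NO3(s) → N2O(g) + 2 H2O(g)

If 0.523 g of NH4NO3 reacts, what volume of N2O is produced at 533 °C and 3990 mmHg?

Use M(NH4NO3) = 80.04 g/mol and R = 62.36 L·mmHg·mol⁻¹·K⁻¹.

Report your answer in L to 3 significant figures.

0.0823 L

n(NH4NO3) = 0.5230 / 80.04 = 0.006534 mol
n(N2O) = (1/1) × 0.006534 = 0.006534 mol
V = nRT/P = 0.006534 × 62.36 × 806.15 / 3990 = 0.08232 L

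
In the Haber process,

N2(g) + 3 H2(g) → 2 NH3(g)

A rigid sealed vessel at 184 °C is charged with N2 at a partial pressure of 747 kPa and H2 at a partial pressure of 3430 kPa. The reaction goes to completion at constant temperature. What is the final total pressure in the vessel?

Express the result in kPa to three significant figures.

2680 kPa

Because the vessel is rigid and T is held at 184 °C, work the stoichiometry in partial pressures (P_i = n_iRT/V).
P(H2) required for 747 kPa of N2 = (3/1) × 747 = 2241 kPa; available 3430 kPa, so N2 is limiting.
P(H2) remaining = 3430 − (3/1) × 747 = 1189 kPa
P(gaseous products) = (2)/1 × 747 = 1494 kPa
P_total at 184 °C = 1189 + 1494 = 2683 kPa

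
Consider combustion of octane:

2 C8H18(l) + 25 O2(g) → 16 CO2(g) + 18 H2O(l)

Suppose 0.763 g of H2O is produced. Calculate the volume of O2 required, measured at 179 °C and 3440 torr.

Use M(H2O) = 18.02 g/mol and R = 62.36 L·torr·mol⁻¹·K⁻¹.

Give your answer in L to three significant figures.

0.482 L

n(H2O) = 0.7630 / 18.02 = 0.04234 mol
n(O2) = (25/18) × 0.04234 = 0.05881 mol
V = nRT/P = 0.05881 × 62.36 × 452.15 / 3440 = 0.4820 L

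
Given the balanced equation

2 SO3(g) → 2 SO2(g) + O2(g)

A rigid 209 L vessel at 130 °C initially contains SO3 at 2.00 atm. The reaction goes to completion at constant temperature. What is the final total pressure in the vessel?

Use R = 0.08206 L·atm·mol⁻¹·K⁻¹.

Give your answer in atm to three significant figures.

3.00 atm

Since T and V are fixed, P_final/P_initial = n_final/n_initial = 3/2.
P_final = (3/2) × 2.00 = 3.000 atm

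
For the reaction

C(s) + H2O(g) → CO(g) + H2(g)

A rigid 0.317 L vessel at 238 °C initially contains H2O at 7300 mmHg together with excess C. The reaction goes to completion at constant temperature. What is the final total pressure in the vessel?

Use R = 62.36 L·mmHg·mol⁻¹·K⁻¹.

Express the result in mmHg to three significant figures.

Since T and V are fixed, P_final/P_initial = n_final/n_initial = 2/1.
P_final = (2/1) × 7300 = 14600 mmHg

14600 mmHg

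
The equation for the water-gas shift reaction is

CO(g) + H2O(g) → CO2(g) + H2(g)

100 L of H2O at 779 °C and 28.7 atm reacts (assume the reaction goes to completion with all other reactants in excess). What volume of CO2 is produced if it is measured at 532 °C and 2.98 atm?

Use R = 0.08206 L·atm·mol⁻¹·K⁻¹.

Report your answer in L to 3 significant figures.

737 L

n(H2O) = PV/RT = (28.7 × 100) / (0.08206 × 1052.15) = 33.24 mol
n(CO2) = (1/1) × 33.24 = 33.24 mol
V = nRT/P = 33.24 × 0.08206 × 805.15 / 2.98 = 737.0 L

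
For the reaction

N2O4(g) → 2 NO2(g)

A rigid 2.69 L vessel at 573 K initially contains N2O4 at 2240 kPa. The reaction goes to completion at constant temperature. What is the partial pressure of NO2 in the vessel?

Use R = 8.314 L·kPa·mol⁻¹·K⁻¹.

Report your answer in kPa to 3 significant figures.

4480 kPa

n(N2O4)₀ = PV/RT = (2240 × 2.69) / (8.314 × 573) = 1.265 mol
n(NO2) = (2/1) × 1.265 = 2.530 mol
P(NO2) = nRT/V = 2.530 × 8.314 × 573 / 2.69 = 4481 kPa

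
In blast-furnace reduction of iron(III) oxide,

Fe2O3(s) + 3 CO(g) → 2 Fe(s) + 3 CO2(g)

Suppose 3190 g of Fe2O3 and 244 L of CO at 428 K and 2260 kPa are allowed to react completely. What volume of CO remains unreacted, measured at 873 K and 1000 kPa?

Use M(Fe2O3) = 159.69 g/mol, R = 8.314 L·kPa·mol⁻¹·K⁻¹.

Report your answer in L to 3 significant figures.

n(Fe2O3) = 3190 / 159.69 = 19.98 mol
n(CO) = PV/RT = (2260 × 244) / (8.314 × 428) = 155.0 mol
For 19.98 mol Fe2O3, stoichiometry requires (3/1) × 19.98 = 59.94 mol CO; 155.0 mol is available, so Fe2O3 is limiting.
n(CO) consumed = (3/1) × 19.98 = 59.94 mol; remaining = 155.0 − 59.94 = 95.06 mol
V(CO) = nRT/P = 95.06 × 8.314 × 873 / 1000 = 690.0 L

690 L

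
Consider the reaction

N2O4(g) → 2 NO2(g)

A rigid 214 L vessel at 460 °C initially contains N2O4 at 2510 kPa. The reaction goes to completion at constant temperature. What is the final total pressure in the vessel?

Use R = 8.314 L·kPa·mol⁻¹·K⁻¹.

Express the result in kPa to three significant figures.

At constant T and V, P ∝ n(gas): 1 mol gas → 2 mol gas.
P_final = (2/1) × 2510 = 5020 kPa

5020 kPa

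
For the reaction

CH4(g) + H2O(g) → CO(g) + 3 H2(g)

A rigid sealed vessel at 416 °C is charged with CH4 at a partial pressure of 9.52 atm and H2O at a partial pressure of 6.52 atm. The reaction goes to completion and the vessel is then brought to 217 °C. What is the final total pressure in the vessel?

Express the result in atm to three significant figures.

20.7 atm

With V and T fixed, P_i ∝ n_i, so the mole ratios apply directly to partial pressures at 416 °C.
P(H2O) required for 9.52 atm of CH4 = (1/1) × 9.52 = 9.520 atm; available 6.52 atm, so H2O is limiting.
P(CH4) remaining = 9.52 − (1/1) × 6.52 = 3.000 atm
P(gaseous products) = (1+3)/1 × 6.52 = 26.08 atm
P_total at 416 °C = 3.000 + 26.08 = 29.08 atm
Scaling to 217 °C: P = 29.08 × 490.15/689.15 = 20.68 atm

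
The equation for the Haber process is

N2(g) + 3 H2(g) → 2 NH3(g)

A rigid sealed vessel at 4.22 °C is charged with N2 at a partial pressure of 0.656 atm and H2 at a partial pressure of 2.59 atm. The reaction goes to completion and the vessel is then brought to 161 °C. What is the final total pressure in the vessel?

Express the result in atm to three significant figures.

3.03 atm

With V and T fixed, P_i ∝ n_i, so the mole ratios apply directly to partial pressures at 4.22 °C.
P(H2) required for 0.656 atm of N2 = (3/1) × 0.656 = 1.968 atm; available 2.59 atm, so N2 is limiting.
P(H2) remaining = 2.59 − (3/1) × 0.656 = 0.6220 atm
P(gaseous products) = (2)/1 × 0.656 = 1.312 atm
P_total at 4.22 °C = 0.6220 + 1.312 = 1.934 atm
Scaling to 161 °C: P = 1.934 × 434.15/277.37 = 3.027 atm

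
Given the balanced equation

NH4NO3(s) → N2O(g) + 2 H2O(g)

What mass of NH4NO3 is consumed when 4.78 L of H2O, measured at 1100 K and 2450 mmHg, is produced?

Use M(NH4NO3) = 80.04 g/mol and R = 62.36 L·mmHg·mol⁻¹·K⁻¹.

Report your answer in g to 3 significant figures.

6.83 g

n(H2O) = PV/RT = (2450 × 4.78) / (62.36 × 1100) = 0.1707 mol
n(NH4NO3) = (1/2) × 0.1707 = 0.08535 mol
m(NH4NO3) = 0.08535 × 80.04 = 6.831 g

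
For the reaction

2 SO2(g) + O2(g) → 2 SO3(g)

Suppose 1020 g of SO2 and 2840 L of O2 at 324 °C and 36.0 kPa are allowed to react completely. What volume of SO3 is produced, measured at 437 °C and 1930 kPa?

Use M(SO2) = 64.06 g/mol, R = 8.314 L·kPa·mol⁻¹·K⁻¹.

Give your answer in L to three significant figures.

n(SO2) = 1020 / 64.06 = 15.92 mol
n(O2) = PV/RT = (36.0 × 2840) / (8.314 × 597.15) = 20.59 mol
For 15.92 mol SO2, stoichiometry requires (1/2) × 15.92 = 7.960 mol O2; 20.59 mol is available, so SO2 is limiting.
n(SO3) = (2/2) × 15.92 = 15.92 mol
V(SO3) = nRT/P = 15.92 × 8.314 × 710.15 / 1930 = 48.70 L

48.7 L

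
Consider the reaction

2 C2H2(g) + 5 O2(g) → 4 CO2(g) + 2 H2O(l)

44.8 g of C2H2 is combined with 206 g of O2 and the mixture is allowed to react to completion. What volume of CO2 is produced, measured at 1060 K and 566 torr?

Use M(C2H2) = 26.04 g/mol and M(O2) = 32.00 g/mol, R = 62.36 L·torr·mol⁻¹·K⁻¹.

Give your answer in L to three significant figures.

402 L

n(C2H2) = 44.8 / 26.04 = 1.720 mol
n(O2) = 206 / 32.00 = 6.438 mol
For 1.720 mol C2H2, stoichiometry requires (5/2) × 1.720 = 4.300 mol O2; 6.438 mol is available, so C2H2 is limiting.
n(CO2) = (4/2) × 1.720 = 3.440 mol
V(CO2) = nRT/P = 3.440 × 62.36 × 1060 / 566 = 401.7 L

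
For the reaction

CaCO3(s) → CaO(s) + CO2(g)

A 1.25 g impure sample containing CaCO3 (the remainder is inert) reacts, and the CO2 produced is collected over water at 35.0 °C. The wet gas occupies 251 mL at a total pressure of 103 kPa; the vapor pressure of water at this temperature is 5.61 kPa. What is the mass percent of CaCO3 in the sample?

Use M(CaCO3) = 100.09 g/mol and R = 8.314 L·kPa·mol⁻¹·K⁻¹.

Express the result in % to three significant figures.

76.4 %

P(CO2) = 103 − 5.61 = 97.39 kPa
n(CO2) = PV/RT = (97.39 × 0.2510) / (8.314 × 308.15) = 0.009541 mol
n(CaCO3) = (1/1) × 0.009541 = 0.009541 mol
m(CaCO3) = 0.009541 × 100.09 = 0.9550 g
%CaCO3 = 0.9550 / 1.25 × 100 = 76.40%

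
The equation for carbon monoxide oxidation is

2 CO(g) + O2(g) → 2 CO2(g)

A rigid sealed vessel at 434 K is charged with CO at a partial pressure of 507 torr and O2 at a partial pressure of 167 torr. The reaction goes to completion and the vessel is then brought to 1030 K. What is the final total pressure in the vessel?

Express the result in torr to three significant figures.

With V and T fixed, P_i ∝ n_i, so the mole ratios apply directly to partial pressures at 434 K.
P(O2) required for 507 torr of CO = (1/2) × 507 = 253.5 torr; available 167 torr, so O2 is limiting.
P(CO) remaining = 507 − (2/1) × 167 = 173.0 torr
P(gaseous products) = (2)/1 × 167 = 334.0 torr
P_total at 434 K = 173.0 + 334.0 = 507.0 torr
Scaling to 1030 K: P = 507.0 × 1030/434 = 1203 torr

1200 torr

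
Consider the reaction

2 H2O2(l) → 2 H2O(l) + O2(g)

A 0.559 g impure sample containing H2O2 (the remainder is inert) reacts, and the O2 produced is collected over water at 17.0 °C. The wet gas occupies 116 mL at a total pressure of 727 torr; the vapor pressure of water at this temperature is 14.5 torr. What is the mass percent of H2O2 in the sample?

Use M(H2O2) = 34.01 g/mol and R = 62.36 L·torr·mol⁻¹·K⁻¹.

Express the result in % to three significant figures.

P(O2) = 727 − 14.5 = 712.5 torr
n(O2) = PV/RT = (712.5 × 0.1160) / (62.36 × 290.15) = 0.004568 mol
n(H2O2) = (2/1) × 0.004568 = 0.009136 mol
m(H2O2) = 0.009136 × 34.01 = 0.3107 g
%H2O2 = 0.3107 / 0.559 × 100 = 55.58%

55.6 %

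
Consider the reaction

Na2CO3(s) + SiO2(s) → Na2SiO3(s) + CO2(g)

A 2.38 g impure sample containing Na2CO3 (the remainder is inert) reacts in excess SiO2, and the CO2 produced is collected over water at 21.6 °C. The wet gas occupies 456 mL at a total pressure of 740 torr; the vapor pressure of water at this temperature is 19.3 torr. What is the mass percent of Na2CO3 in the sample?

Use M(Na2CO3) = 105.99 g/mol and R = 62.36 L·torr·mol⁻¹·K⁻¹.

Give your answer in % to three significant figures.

79.6 %

P(CO2) = 740 − 19.3 = 720.7 torr
n(CO2) = PV/RT = (720.7 × 0.4560) / (62.36 × 294.75) = 0.01788 mol
n(Na2CO3) = (1/1) × 0.01788 = 0.01788 mol
m(Na2CO3) = 0.01788 × 105.99 = 1.895 g
%Na2CO3 = 1.895 / 2.38 × 100 = 79.62%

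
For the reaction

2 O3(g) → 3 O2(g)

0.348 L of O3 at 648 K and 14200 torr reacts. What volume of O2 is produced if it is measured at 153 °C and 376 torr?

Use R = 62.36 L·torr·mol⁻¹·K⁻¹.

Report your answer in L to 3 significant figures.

n(O3) = PV/RT = (14200 × 0.348) / (62.36 × 648) = 0.1223 mol
n(O2) = (3/2) × 0.1223 = 0.1835 mol
V = nRT/P = 0.1835 × 62.36 × 426.15 / 376 = 12.97 L

13.0 L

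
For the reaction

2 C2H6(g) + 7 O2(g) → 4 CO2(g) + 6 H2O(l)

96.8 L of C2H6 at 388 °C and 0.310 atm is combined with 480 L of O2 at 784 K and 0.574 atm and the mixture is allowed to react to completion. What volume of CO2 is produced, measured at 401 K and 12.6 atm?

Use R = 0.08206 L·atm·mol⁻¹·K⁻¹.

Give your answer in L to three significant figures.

2.89 L

n(C2H6) = PV/RT = (0.310 × 96.8) / (0.08206 × 661.15) = 0.5531 mol
n(O2) = PV/RT = (0.574 × 480) / (0.08206 × 784) = 4.283 mol
For 0.5531 mol C2H6, stoichiometry requires (7/2) × 0.5531 = 1.936 mol O2; 4.283 mol is available, so C2H6 is limiting.
n(CO2) = (4/2) × 0.5531 = 1.106 mol
V(CO2) = nRT/P = 1.106 × 0.08206 × 401 / 12.6 = 2.888 L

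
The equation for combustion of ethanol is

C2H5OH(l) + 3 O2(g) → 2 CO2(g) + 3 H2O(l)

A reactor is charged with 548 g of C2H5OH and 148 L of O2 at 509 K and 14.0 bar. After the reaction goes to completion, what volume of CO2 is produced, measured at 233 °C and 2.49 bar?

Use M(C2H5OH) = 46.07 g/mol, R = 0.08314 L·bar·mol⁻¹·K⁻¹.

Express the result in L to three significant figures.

n(C2H5OH) = 548 / 46.07 = 11.89 mol
n(O2) = PV/RT = (14.0 × 148) / (0.08314 × 509) = 48.96 mol
For 11.89 mol C2H5OH, stoichiometry requires (3/1) × 11.89 = 35.67 mol O2; 48.96 mol is available, so C2H5OH is limiting.
n(CO2) = (2/1) × 11.89 = 23.78 mol
V(CO2) = nRT/P = 23.78 × 0.08314 × 506.15 / 2.49 = 401.9 L

402 L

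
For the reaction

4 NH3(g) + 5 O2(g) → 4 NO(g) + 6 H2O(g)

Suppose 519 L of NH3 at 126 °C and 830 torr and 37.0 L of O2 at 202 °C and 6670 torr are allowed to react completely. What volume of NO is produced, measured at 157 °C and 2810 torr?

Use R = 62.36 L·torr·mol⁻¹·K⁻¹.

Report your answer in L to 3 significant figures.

63.6 L

n(NH3) = PV/RT = (830 × 519) / (62.36 × 399.15) = 17.31 mol
n(O2) = PV/RT = (6670 × 37.0) / (62.36 × 475.15) = 8.329 mol
For 17.31 mol NH3, stoichiometry requires (5/4) × 17.31 = 21.64 mol O2; 8.329 mol is available, so O2 is limiting.
n(NO) = (4/5) × 8.329 = 6.663 mol
V(NO) = nRT/P = 6.663 × 62.36 × 430.15 / 2810 = 63.60 L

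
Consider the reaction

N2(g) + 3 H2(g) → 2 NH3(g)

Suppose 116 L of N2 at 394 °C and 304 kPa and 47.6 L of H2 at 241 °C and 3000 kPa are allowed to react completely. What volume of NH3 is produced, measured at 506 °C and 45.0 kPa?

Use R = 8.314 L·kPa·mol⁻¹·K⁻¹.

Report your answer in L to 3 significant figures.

n(N2) = PV/RT = (304 × 116) / (8.314 × 667.15) = 6.358 mol
n(H2) = PV/RT = (3000 × 47.6) / (8.314 × 514.15) = 33.41 mol
For 6.358 mol N2, stoichiometry requires (3/1) × 6.358 = 19.07 mol H2; 33.41 mol is available, so N2 is limiting.
n(NH3) = (2/1) × 6.358 = 12.72 mol
V(NH3) = nRT/P = 12.72 × 8.314 × 779.15 / 45.0 = 1831 L

1830 L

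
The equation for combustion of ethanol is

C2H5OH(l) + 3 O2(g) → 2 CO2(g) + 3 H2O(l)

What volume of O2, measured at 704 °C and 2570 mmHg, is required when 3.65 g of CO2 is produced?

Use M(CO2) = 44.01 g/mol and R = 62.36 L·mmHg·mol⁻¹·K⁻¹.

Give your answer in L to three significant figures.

n(CO2) = 3.650 / 44.01 = 0.08294 mol
n(O2) = (3/2) × 0.08294 = 0.1244 mol
V = nRT/P = 0.1244 × 62.36 × 977.15 / 2570 = 2.950 L

2.95 L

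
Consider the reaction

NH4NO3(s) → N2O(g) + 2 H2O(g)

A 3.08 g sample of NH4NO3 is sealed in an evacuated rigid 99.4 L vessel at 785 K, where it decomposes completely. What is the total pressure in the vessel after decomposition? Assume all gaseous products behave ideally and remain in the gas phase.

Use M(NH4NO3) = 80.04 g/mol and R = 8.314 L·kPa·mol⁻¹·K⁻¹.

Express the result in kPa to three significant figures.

n(NH4NO3) = 3.08 / 80.04 = 0.03848 mol
n(gas produced) = (3/1) × 0.03848 = 0.1154 mol
P = nRT/V = 0.1154 × 8.314 × 785 / 99.4 = 7.577 kPa

7.58 kPa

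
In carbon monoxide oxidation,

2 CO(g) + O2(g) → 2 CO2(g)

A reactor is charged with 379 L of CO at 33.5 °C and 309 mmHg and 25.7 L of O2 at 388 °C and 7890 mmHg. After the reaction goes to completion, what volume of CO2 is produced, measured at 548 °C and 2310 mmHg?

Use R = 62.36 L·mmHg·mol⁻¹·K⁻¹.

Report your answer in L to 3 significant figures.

n(CO) = PV/RT = (309 × 379) / (62.36 × 306.65) = 6.124 mol
n(O2) = PV/RT = (7890 × 25.7) / (62.36 × 661.15) = 4.918 mol
For 6.124 mol CO, stoichiometry requires (1/2) × 6.124 = 3.062 mol O2; 4.918 mol is available, so CO is limiting.
n(CO2) = (2/2) × 6.124 = 6.124 mol
V(CO2) = nRT/P = 6.124 × 62.36 × 821.15 / 2310 = 135.8 L

136 L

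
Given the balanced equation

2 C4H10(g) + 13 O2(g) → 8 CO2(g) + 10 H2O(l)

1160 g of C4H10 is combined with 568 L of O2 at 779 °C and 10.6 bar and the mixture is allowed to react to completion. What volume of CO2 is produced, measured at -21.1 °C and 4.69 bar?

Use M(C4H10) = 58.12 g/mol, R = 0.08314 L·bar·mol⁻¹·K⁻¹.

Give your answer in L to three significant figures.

189 L

n(C4H10) = 1160 / 58.12 = 19.96 mol
n(O2) = PV/RT = (10.6 × 568) / (0.08314 × 1052.15) = 68.83 mol
For 19.96 mol C4H10, stoichiometry requires (13/2) × 19.96 = 129.7 mol O2; 68.83 mol is available, so O2 is limiting.
n(CO2) = (8/13) × 68.83 = 42.36 mol
V(CO2) = nRT/P = 42.36 × 0.08314 × 252.05 / 4.69 = 189.3 L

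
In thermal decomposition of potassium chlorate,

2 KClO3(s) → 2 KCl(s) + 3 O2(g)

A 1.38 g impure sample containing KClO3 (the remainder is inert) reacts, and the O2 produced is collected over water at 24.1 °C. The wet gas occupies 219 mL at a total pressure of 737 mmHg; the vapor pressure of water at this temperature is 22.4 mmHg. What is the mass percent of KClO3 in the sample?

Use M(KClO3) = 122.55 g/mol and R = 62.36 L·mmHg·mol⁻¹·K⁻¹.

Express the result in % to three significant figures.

P(O2) = 737 − 22.4 = 714.6 mmHg
n(O2) = PV/RT = (714.6 × 0.2190) / (62.36 × 297.25) = 0.008443 mol
n(KClO3) = (2/3) × 0.008443 = 0.005629 mol
m(KClO3) = 0.005629 × 122.55 = 0.6898 g
%KClO3 = 0.6898 / 1.38 × 100 = 49.99%

50.0 %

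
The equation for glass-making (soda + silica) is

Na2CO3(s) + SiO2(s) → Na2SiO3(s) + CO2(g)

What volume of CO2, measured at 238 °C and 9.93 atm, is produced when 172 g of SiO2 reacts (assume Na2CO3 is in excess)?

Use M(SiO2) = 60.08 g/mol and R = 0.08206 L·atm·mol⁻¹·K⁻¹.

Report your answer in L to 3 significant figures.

12.1 L

n(SiO2) = 172.0 / 60.08 = 2.863 mol
n(CO2) = (1/1) × 2.863 = 2.863 mol
V = nRT/P = 2.863 × 0.08206 × 511.15 / 9.93 = 12.09 L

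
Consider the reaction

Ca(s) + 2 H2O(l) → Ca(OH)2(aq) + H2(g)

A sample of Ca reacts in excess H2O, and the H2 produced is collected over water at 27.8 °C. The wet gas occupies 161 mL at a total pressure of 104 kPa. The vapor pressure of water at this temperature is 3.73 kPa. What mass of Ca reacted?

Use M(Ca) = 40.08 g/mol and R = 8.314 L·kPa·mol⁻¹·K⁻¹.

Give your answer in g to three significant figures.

P(H2) = 104 − 3.73 = 100.3 kPa
n(H2) = PV/RT = (100.3 × 0.1610) / (8.314 × 300.95) = 0.006454 mol
n(Ca) = (1/1) × 0.006454 = 0.006454 mol
m(Ca) = 0.006454 × 40.08 = 0.2587 g

0.259 g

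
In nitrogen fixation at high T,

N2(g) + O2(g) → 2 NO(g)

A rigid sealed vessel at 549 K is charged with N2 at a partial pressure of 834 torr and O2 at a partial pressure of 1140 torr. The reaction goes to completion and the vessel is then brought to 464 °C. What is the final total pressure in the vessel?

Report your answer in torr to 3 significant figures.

With V and T fixed, P_i ∝ n_i, so the mole ratios apply directly to partial pressures at 549 K.
P(O2) required for 834 torr of N2 = (1/1) × 834 = 834.0 torr; available 1140 torr, so N2 is limiting.
P(O2) remaining = 1140 − (1/1) × 834 = 306.0 torr
P(gaseous products) = (2)/1 × 834 = 1668 torr
P_total at 549 K = 306.0 + 1668 = 1974 torr
Scaling to 464 °C: P = 1974 × 737.15/549 = 2651 torr

2650 torr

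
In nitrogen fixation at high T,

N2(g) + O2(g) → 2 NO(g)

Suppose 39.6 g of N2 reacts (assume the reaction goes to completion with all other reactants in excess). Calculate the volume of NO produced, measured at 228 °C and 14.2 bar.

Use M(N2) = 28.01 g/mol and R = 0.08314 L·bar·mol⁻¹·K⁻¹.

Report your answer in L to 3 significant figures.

8.30 L

n(N2) = 39.60 / 28.01 = 1.414 mol
n(NO) = (2/1) × 1.414 = 2.828 mol
V = nRT/P = 2.828 × 0.08314 × 501.15 / 14.2 = 8.298 L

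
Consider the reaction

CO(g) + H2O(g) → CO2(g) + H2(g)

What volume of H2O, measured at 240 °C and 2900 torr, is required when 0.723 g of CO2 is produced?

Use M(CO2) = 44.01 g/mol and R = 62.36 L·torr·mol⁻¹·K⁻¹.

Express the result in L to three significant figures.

n(CO2) = 0.7230 / 44.01 = 0.01643 mol
n(H2O) = (1/1) × 0.01643 = 0.01643 mol
V = nRT/P = 0.01643 × 62.36 × 513.15 / 2900 = 0.1813 L

0.181 L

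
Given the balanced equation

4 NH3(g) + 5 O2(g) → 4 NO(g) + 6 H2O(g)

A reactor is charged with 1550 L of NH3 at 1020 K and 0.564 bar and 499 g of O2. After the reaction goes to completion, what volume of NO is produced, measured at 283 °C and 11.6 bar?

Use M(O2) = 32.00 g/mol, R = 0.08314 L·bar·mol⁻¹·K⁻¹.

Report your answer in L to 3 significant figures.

41.1 L

n(NH3) = PV/RT = (0.564 × 1550) / (0.08314 × 1020) = 10.31 mol
n(O2) = 499 / 32.00 = 15.59 mol
For 10.31 mol NH3, stoichiometry requires (5/4) × 10.31 = 12.89 mol O2; 15.59 mol is available, so NH3 is limiting.
n(NO) = (4/4) × 10.31 = 10.31 mol
V(NO) = nRT/P = 10.31 × 0.08314 × 556.15 / 11.6 = 41.10 L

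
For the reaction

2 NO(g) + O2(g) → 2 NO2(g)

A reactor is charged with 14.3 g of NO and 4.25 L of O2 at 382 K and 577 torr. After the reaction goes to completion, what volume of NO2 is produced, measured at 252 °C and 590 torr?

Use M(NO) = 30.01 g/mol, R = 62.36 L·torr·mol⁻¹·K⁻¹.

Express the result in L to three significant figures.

n(NO) = 14.3 / 30.01 = 0.4765 mol
n(O2) = PV/RT = (577 × 4.25) / (62.36 × 382) = 0.1029 mol
For 0.4765 mol NO, stoichiometry requires (1/2) × 0.4765 = 0.2382 mol O2; 0.1029 mol is available, so O2 is limiting.
n(NO2) = (2/1) × 0.1029 = 0.2058 mol
V(NO2) = nRT/P = 0.2058 × 62.36 × 525.15 / 590 = 11.42 L

11.4 L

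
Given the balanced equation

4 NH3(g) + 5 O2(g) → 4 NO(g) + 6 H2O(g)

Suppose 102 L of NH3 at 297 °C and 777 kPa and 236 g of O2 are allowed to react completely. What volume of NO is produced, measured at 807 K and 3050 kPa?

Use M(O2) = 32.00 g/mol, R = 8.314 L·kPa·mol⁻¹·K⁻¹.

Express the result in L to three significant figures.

n(NH3) = PV/RT = (777 × 102) / (8.314 × 570.15) = 16.72 mol
n(O2) = 236 / 32.00 = 7.375 mol
For 16.72 mol NH3, stoichiometry requires (5/4) × 16.72 = 20.90 mol O2; 7.375 mol is available, so O2 is limiting.
n(NO) = (4/5) × 7.375 = 5.900 mol
V(NO) = nRT/P = 5.900 × 8.314 × 807 / 3050 = 12.98 L

13.0 L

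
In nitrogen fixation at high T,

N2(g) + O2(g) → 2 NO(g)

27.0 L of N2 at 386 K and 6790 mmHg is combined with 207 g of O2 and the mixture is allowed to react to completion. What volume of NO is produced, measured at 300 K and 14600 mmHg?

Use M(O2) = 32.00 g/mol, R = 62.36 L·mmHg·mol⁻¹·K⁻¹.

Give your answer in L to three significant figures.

n(N2) = PV/RT = (6790 × 27.0) / (62.36 × 386) = 7.616 mol
n(O2) = 207 / 32.00 = 6.469 mol
For 7.616 mol N2, stoichiometry requires (1/1) × 7.616 = 7.616 mol O2; 6.469 mol is available, so O2 is limiting.
n(NO) = (2/1) × 6.469 = 12.94 mol
V(NO) = nRT/P = 12.94 × 62.36 × 300 / 14600 = 16.58 L

16.6 L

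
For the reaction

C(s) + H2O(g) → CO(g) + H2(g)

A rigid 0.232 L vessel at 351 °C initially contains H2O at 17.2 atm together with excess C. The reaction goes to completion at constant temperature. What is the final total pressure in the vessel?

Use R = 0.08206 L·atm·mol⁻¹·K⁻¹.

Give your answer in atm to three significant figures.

At constant T and V, P ∝ n(gas): 1 mol gas → 2 mol gas.
P_final = (2/1) × 17.2 = 34.40 atm

34.4 atm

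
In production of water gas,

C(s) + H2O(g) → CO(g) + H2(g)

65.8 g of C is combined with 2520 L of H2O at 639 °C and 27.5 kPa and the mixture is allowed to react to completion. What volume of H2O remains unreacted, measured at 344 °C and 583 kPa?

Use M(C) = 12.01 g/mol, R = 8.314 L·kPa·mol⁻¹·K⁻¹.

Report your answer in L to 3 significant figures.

n(C) = 65.8 / 12.01 = 5.479 mol
n(H2O) = PV/RT = (27.5 × 2520) / (8.314 × 912.15) = 9.138 mol
For 5.479 mol C, stoichiometry requires (1/1) × 5.479 = 5.479 mol H2O; 9.138 mol is available, so C is limiting.
n(H2O) consumed = (1/1) × 5.479 = 5.479 mol; remaining = 9.138 − 5.479 = 3.659 mol
V(H2O) = nRT/P = 3.659 × 8.314 × 617.15 / 583 = 32.20 L

32.2 L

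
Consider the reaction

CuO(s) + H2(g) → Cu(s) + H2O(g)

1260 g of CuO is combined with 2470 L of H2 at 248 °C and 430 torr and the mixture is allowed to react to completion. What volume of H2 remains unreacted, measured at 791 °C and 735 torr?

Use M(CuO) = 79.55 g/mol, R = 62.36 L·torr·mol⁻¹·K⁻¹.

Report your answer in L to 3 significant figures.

n(CuO) = 1260 / 79.55 = 15.84 mol
n(H2) = PV/RT = (430 × 2470) / (62.36 × 521.15) = 32.68 mol
For 15.84 mol CuO, stoichiometry requires (1/1) × 15.84 = 15.84 mol H2; 32.68 mol is available, so CuO is limiting.
n(H2) consumed = (1/1) × 15.84 = 15.84 mol; remaining = 32.68 − 15.84 = 16.84 mol
V(H2) = nRT/P = 16.84 × 62.36 × 1064.15 / 735 = 1520 L

1520 L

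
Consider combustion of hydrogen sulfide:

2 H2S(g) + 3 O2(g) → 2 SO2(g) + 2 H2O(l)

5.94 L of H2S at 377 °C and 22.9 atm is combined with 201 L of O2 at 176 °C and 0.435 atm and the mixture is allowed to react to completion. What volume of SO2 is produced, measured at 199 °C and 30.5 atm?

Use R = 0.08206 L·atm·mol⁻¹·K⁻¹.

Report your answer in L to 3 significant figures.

2.01 L

n(H2S) = PV/RT = (22.9 × 5.94) / (0.08206 × 650.15) = 2.550 mol
n(O2) = PV/RT = (0.435 × 201) / (0.08206 × 449.15) = 2.372 mol
For 2.550 mol H2S, stoichiometry requires (3/2) × 2.550 = 3.825 mol O2; 2.372 mol is available, so O2 is limiting.
n(SO2) = (2/3) × 2.372 = 1.581 mol
V(SO2) = nRT/P = 1.581 × 0.08206 × 472.15 / 30.5 = 2.008 L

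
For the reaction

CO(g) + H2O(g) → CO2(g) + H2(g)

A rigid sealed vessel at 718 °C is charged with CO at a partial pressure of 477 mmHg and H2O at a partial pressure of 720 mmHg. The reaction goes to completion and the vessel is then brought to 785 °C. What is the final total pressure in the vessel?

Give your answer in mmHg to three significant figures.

At constant V, partial pressures at 718 °C are proportional to moles, so apply stoichiometry directly to pressures.
P(H2O) required for 477 mmHg of CO = (1/1) × 477 = 477.0 mmHg; available 720 mmHg, so CO is limiting.
P(H2O) remaining = 720 − (1/1) × 477 = 243.0 mmHg
P(gaseous products) = (1+1)/1 × 477 = 954.0 mmHg
P_total at 718 °C = 243.0 + 954.0 = 1197 mmHg
Scaling to 785 °C: P = 1197 × 1058.15/991.15 = 1278 mmHg

1280 mmHg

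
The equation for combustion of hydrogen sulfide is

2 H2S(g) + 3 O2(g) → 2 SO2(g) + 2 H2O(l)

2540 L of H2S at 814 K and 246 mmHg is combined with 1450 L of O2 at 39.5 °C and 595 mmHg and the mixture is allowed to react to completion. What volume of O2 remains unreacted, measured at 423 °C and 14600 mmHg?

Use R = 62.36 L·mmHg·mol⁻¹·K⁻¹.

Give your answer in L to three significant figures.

76.7 L

n(H2S) = PV/RT = (246 × 2540) / (62.36 × 814) = 12.31 mol
n(O2) = PV/RT = (595 × 1450) / (62.36 × 312.65) = 44.25 mol
For 12.31 mol H2S, stoichiometry requires (3/2) × 12.31 = 18.46 mol O2; 44.25 mol is available, so H2S is limiting.
n(O2) consumed = (3/2) × 12.31 = 18.46 mol; remaining = 44.25 − 18.46 = 25.79 mol
V(O2) = nRT/P = 25.79 × 62.36 × 696.15 / 14600 = 76.68 L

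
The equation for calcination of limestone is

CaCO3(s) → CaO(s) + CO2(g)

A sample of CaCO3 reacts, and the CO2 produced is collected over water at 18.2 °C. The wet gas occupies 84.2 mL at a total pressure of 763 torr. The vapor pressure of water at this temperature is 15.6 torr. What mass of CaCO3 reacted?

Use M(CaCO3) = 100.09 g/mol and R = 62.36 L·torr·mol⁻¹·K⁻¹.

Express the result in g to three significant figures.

0.347 g

P(CO2) = 763 − 15.6 = 747.4 torr
n(CO2) = PV/RT = (747.4 × 0.08420) / (62.36 × 291.35) = 0.003464 mol
n(CaCO3) = (1/1) × 0.003464 = 0.003464 mol
m(CaCO3) = 0.003464 × 100.09 = 0.3467 g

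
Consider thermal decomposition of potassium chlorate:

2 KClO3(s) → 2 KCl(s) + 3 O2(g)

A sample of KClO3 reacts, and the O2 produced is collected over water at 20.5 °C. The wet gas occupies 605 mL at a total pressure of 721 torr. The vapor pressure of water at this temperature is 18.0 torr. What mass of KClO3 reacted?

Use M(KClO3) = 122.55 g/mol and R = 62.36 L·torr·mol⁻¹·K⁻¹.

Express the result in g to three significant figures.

1.90 g

P(O2) = 721 − 18.0 = 703.0 torr
n(O2) = PV/RT = (703.0 × 0.6050) / (62.36 × 293.65) = 0.02323 mol
n(KClO3) = (2/3) × 0.02323 = 0.01549 mol
m(KClO3) = 0.01549 × 122.55 = 1.898 g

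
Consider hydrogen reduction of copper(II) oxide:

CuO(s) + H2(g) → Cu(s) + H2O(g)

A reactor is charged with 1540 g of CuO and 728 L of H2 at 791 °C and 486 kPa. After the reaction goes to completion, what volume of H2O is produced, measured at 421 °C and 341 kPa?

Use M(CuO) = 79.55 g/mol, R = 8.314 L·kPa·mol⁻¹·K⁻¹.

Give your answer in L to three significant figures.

328 L

n(CuO) = 1540 / 79.55 = 19.36 mol
n(H2) = PV/RT = (486 × 728) / (8.314 × 1064.15) = 39.99 mol
For 19.36 mol CuO, stoichiometry requires (1/1) × 19.36 = 19.36 mol H2; 39.99 mol is available, so CuO is limiting.
n(H2O) = (1/1) × 19.36 = 19.36 mol
V(H2O) = nRT/P = 19.36 × 8.314 × 694.15 / 341 = 327.7 L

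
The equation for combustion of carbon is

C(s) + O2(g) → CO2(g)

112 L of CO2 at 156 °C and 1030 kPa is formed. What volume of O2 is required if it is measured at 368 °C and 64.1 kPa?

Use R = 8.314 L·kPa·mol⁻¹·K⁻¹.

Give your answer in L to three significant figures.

2690 L

n(CO2) = PV/RT = (1030 × 112) / (8.314 × 429.15) = 32.33 mol
n(O2) = (1/1) × 32.33 = 32.33 mol
V = nRT/P = 32.33 × 8.314 × 641.15 / 64.1 = 2689 L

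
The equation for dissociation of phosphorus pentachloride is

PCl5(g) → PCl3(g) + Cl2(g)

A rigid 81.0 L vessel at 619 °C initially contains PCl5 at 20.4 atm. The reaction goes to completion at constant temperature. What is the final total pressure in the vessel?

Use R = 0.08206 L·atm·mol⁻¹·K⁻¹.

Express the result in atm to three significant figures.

40.8 atm

Rigid vessel, constant T ⇒ P scales with total gas moles (1 → 2).
P_final = (2/1) × 20.4 = 40.80 atm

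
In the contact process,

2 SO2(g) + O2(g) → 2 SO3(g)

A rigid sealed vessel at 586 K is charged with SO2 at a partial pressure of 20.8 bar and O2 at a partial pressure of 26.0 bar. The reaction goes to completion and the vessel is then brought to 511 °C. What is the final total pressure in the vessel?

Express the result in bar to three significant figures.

48.7 bar

At constant V, partial pressures at 586 K are proportional to moles, so apply stoichiometry directly to pressures.
P(O2) required for 20.8 bar of SO2 = (1/2) × 20.8 = 10.40 bar; available 26.0 bar, so SO2 is limiting.
P(O2) remaining = 26.0 − (1/2) × 20.8 = 15.60 bar
P(gaseous products) = (2)/2 × 20.8 = 20.80 bar
P_total at 586 K = 15.60 + 20.80 = 36.40 bar
Scaling to 511 °C: P = 36.40 × 784.15/586 = 48.71 bar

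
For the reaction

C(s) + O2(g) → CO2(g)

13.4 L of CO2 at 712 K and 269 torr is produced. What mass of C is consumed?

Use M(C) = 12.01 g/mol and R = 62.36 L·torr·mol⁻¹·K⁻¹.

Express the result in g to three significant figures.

n(CO2) = PV/RT = (269 × 13.4) / (62.36 × 712) = 0.08118 mol
n(C) = (1/1) × 0.08118 = 0.08118 mol
m(C) = 0.08118 × 12.01 = 0.9750 g

0.975 g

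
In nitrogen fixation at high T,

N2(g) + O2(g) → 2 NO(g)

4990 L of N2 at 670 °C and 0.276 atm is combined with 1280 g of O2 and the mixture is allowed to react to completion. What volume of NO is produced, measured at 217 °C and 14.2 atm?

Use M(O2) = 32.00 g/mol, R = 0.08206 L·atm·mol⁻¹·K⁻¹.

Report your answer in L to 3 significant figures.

101 L

n(N2) = PV/RT = (0.276 × 4990) / (0.08206 × 943.15) = 17.79 mol
n(O2) = 1280 / 32.00 = 40.00 mol
For 17.79 mol N2, stoichiometry requires (1/1) × 17.79 = 17.79 mol O2; 40.00 mol is available, so N2 is limiting.
n(NO) = (2/1) × 17.79 = 35.58 mol
V(NO) = nRT/P = 35.58 × 0.08206 × 490.15 / 14.2 = 100.8 L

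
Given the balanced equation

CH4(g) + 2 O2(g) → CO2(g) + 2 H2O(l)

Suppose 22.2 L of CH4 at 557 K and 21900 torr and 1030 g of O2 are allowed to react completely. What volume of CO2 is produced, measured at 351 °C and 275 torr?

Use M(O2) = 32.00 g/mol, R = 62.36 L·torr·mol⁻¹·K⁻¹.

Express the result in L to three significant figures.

1980 L

n(CH4) = PV/RT = (21900 × 22.2) / (62.36 × 557) = 14.00 mol
n(O2) = 1030 / 32.00 = 32.19 mol
For 14.00 mol CH4, stoichiometry requires (2/1) × 14.00 = 28.00 mol O2; 32.19 mol is available, so CH4 is limiting.
n(CO2) = (1/1) × 14.00 = 14.00 mol
V(CO2) = nRT/P = 14.00 × 62.36 × 624.15 / 275 = 1981 L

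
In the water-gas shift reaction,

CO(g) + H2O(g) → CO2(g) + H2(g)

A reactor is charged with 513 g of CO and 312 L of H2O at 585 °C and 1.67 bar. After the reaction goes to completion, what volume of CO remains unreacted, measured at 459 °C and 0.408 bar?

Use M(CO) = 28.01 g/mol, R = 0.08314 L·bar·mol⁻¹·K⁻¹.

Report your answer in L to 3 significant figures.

n(CO) = 513 / 28.01 = 18.31 mol
n(H2O) = PV/RT = (1.67 × 312) / (0.08314 × 858.15) = 7.303 mol
For 18.31 mol CO, stoichiometry requires (1/1) × 18.31 = 18.31 mol H2O; 7.303 mol is available, so H2O is limiting.
n(CO) consumed = (1/1) × 7.303 = 7.303 mol; remaining = 18.31 − 7.303 = 11.01 mol
V(CO) = nRT/P = 11.01 × 0.08314 × 732.15 / 0.408 = 1643 L

1640 L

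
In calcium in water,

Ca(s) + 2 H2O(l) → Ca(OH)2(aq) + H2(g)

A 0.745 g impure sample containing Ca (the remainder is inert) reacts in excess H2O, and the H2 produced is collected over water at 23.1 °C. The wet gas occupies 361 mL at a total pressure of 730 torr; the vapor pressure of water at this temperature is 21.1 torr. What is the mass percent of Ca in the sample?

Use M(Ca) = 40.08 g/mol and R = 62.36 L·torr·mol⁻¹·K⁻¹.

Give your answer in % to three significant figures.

P(H2) = 730 − 21.1 = 708.9 torr
n(H2) = PV/RT = (708.9 × 0.3610) / (62.36 × 296.25) = 0.01385 mol
n(Ca) = (1/1) × 0.01385 = 0.01385 mol
m(Ca) = 0.01385 × 40.08 = 0.5551 g
%Ca = 0.5551 / 0.745 × 100 = 74.51%

74.5 %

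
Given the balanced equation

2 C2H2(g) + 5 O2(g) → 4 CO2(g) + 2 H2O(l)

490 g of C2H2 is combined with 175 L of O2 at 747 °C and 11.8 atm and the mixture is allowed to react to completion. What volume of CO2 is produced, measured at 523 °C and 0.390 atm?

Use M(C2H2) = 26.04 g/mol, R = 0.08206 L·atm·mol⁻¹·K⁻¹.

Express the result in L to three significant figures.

3310 L

n(C2H2) = 490 / 26.04 = 18.82 mol
n(O2) = PV/RT = (11.8 × 175) / (0.08206 × 1020.15) = 24.67 mol
For 18.82 mol C2H2, stoichiometry requires (5/2) × 18.82 = 47.05 mol O2; 24.67 mol is available, so O2 is limiting.
n(CO2) = (4/5) × 24.67 = 19.74 mol
V(CO2) = nRT/P = 19.74 × 0.08206 × 796.15 / 0.390 = 3307 L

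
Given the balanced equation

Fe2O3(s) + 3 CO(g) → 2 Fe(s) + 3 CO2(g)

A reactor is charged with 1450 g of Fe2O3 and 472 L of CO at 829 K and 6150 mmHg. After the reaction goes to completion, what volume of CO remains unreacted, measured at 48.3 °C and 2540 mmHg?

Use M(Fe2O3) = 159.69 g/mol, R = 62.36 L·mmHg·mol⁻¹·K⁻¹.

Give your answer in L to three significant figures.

228 L

n(Fe2O3) = 1450 / 159.69 = 9.080 mol
n(CO) = PV/RT = (6150 × 472) / (62.36 × 829) = 56.15 mol
For 9.080 mol Fe2O3, stoichiometry requires (3/1) × 9.080 = 27.24 mol CO; 56.15 mol is available, so Fe2O3 is limiting.
n(CO) consumed = (3/1) × 9.080 = 27.24 mol; remaining = 56.15 − 27.24 = 28.91 mol
V(CO) = nRT/P = 28.91 × 62.36 × 321.45 / 2540 = 228.2 L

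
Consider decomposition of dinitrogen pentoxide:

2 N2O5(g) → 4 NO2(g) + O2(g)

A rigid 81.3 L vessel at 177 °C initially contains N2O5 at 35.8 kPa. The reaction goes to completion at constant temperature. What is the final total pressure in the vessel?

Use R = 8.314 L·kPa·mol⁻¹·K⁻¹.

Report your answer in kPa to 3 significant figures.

89.5 kPa

Rigid vessel, constant T ⇒ P scales with total gas moles (2 → 5).
P_final = (5/2) × 35.8 = 89.50 kPa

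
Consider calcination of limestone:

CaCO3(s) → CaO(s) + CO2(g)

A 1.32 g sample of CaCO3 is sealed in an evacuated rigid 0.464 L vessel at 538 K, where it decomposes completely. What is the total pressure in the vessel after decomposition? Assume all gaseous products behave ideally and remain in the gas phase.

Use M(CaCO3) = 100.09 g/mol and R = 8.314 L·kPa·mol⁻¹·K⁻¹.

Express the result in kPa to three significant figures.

127 kPa

n(CaCO3) = 1.32 / 100.09 = 0.01319 mol
n(gas produced) = (1/1) × 0.01319 = 0.01319 mol
P = nRT/V = 0.01319 × 8.314 × 538 / 0.464 = 127.2 kPa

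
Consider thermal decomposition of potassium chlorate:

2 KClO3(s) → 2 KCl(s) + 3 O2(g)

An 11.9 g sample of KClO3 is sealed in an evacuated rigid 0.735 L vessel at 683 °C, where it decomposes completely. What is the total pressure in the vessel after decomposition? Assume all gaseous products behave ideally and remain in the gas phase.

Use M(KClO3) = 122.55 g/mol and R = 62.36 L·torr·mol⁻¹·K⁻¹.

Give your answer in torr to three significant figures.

11800 torr

n(KClO3) = 11.9 / 122.55 = 0.09710 mol
n(gas produced) = (3/2) × 0.09710 = 0.1457 mol
P = nRT/V = 0.1457 × 62.36 × 956.15 / 0.735 = 11820 torr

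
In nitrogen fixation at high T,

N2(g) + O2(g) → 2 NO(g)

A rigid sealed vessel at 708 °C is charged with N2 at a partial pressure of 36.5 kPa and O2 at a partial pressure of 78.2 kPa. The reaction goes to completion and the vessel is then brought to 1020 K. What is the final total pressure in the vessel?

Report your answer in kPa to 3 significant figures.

119 kPa

With V and T fixed, P_i ∝ n_i, so the mole ratios apply directly to partial pressures at 708 °C.
P(O2) required for 36.5 kPa of N2 = (1/1) × 36.5 = 36.50 kPa; available 78.2 kPa, so N2 is limiting.
P(O2) remaining = 78.2 − (1/1) × 36.5 = 41.70 kPa
P(gaseous products) = (2)/1 × 36.5 = 73.00 kPa
P_total at 708 °C = 41.70 + 73.00 = 114.7 kPa
Scaling to 1020 K: P = 114.7 × 1020/981.15 = 119.2 kPa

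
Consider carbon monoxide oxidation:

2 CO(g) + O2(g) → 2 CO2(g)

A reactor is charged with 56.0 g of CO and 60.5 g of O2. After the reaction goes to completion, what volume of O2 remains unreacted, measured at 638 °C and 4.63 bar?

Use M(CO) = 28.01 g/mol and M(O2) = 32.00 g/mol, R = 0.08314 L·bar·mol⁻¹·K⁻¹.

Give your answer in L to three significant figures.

n(CO) = 56.0 / 28.01 = 1.999 mol
n(O2) = 60.5 / 32.00 = 1.891 mol
For 1.999 mol CO, stoichiometry requires (1/2) × 1.999 = 0.9995 mol O2; 1.891 mol is available, so CO is limiting.
n(O2) consumed = (1/2) × 1.999 = 0.9995 mol; remaining = 1.891 − 0.9995 = 0.8915 mol
V(O2) = nRT/P = 0.8915 × 0.08314 × 911.15 / 4.63 = 14.59 L

14.6 L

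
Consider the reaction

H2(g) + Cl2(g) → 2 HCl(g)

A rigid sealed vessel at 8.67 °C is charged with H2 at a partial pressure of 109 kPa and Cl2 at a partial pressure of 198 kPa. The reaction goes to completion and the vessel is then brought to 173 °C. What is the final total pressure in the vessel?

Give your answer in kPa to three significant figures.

With V and T fixed, P_i ∝ n_i, so the mole ratios apply directly to partial pressures at 8.67 °C.
P(Cl2) required for 109 kPa of H2 = (1/1) × 109 = 109.0 kPa; available 198 kPa, so H2 is limiting.
P(Cl2) remaining = 198 − (1/1) × 109 = 89.00 kPa
P(gaseous products) = (2)/1 × 109 = 218.0 kPa
P_total at 8.67 °C = 89.00 + 218.0 = 307.0 kPa
Scaling to 173 °C: P = 307.0 × 446.15/281.82 = 486.0 kPa

486 kPa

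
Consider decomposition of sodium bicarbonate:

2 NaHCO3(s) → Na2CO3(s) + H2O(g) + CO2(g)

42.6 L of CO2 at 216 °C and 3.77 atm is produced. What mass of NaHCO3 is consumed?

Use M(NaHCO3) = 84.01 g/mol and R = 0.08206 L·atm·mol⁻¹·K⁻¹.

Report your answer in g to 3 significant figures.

672 g

n(CO2) = PV/RT = (3.77 × 42.6) / (0.08206 × 489.15) = 4.001 mol
n(NaHCO3) = (2/1) × 4.001 = 8.002 mol
m(NaHCO3) = 8.002 × 84.01 = 672.2 g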